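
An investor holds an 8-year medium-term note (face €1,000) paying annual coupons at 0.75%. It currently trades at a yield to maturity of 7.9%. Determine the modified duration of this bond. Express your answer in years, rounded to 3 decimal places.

Periodic yield y = 0.079. First find Macaulay duration:
  t   CF        PV=CF/(1+0.079)^t    t·PV
  1         7.50         6.9509         6.9509
  2         7.50         6.4420        12.8839
  3         7.50         5.9703        17.9109
  4         7.50         5.5332        22.1328
  5         7.50         5.1281        25.6404
  6         7.50         4.7526        28.5157
  7         7.50         4.4046        30.8325
  8     1,007.50       548.3698     4,386.9581
  Σ                    587.5514     4,531.8252
P = 587.5514; Macaulay duration = 4,531.8252 / 587.5514 = 7.71307 years.
Modified duration = D_Mac / (1 + y) = 7.71307 / 1.079 = 7.14835 years.

7.148 years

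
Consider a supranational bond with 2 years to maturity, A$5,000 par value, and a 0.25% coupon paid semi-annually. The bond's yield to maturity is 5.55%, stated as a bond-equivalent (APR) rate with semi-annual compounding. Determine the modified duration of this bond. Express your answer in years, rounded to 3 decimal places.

1.942 years

Periodic yield y = 0.02775. First find Macaulay duration:
  t   CF        PV=CF/(1+0.02775)^t    t·PV
  1         6.25         6.0812         6.0812
  2         6.25         5.9170        11.8341
  3         6.25         5.7573        17.2718
  4     5,006.25     4,487.0674    17,948.2695
  Σ                  4,504.8230    17,983.4567
P = 4,504.8230; Macaulay duration = 17,983.4567 / 4,504.8230 = 3.99205 half-year periods = 1.99602 years.
Modified duration = D_Mac / (1 + y) = 1.99602 / 1.02775 = 1.94213 years.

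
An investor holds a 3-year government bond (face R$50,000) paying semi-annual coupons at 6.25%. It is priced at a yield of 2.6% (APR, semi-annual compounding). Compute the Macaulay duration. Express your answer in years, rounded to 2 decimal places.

Periodic yield y = 0.013. Discount each cash flow and weight by its period:
  t   CF        PV=CF/(1+0.013)^t    t·PV
  1     1,562.50     1,542.4482     1,542.4482
  2     1,562.50     1,522.6537     3,045.3074
  3     1,562.50     1,503.1132     4,509.3396
  4     1,562.50     1,483.8235     5,935.2940
  5     1,562.50     1,464.7813     7,323.9067
  6    51,562.50    47,717.4573   286,304.7439
  Σ                 55,234.2772   308,661.0398
Price P = Σ PV = 55,234.2772.
Macaulay duration = Σ(t·PV) / P = 308,661.0398 / 55,234.2772 = 5.58822 half-year periods.
In years: 5.58822 / 2 = 2.79411 years.

2.79 years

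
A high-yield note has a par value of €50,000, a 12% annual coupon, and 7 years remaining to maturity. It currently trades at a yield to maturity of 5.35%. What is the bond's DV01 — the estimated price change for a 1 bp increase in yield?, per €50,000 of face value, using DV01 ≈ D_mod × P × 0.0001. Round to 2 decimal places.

€35.41

Periodic yield y = 0.0535.
  t   CF        PV=CF/(1+0.0535)^t    t·PV
  1     6,000.00     5,695.3014     5,695.3014
  2     6,000.00     5,406.0763    10,812.1526
  3     6,000.00     5,131.5390    15,394.6169
  4     6,000.00     4,870.9435    19,483.7739
  5     6,000.00     4,623.5819    23,117.9093
  6     6,000.00     4,388.7820    26,332.6921
  7    56,000.00    38,881.7897   272,172.5282
  Σ                 68,998.0137   373,008.9743
P = 68,998.0137; D_Mac = 5.40608 yrs; D_mod = 5.13155 yrs.
DV01 ≈ 5.13155 × 68,998.0137 × 0.0001 = 35.406642.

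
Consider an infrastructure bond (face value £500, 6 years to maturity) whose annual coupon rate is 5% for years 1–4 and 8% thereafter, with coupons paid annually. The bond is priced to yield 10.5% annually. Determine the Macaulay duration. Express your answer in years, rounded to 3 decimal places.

5.228 years

Periodic yield y = 0.105. Discount each cash flow and weight by its year:
  t   CF        PV=CF/(1+0.105)^t    t·PV
  1        25.00        22.6244        22.6244
  2        25.00        20.4746        40.9492
  3        25.00        18.5291        55.5872
  4        25.00        16.7684        67.0735
  5        40.00        24.2800       121.4000
  6       540.00       296.6334     1,779.8006
  Σ                    399.3099     2,087.4348
Price P = Σ PV = 399.3099.
Macaulay duration = Σ(t·PV) / P = 2,087.4348 / 399.3099 = 5.22761 years.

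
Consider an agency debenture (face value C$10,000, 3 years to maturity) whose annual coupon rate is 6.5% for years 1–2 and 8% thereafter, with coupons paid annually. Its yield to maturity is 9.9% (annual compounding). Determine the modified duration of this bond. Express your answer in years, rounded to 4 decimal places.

Periodic yield y = 0.099. First find Macaulay duration:
  t   CF        PV=CF/(1+0.099)^t    t·PV
  1       650.00       591.4468       591.4468
  2       650.00       538.1681     1,076.3363
  3    10,800.00     8,136.3698    24,409.1093
  Σ                  9,265.9847    26,076.8924
P = 9,265.9847; Macaulay duration = 26,076.8924 / 9,265.9847 = 2.81426 years.
Modified duration = D_Mac / (1 + y) = 2.81426 / 1.099 = 2.56075 years.

2.5607 years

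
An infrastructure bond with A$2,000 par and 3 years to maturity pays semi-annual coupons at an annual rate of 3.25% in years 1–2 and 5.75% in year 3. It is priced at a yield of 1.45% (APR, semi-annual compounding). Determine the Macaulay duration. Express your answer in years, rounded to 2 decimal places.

Periodic yield y = 0.00725. Discount each cash flow and weight by its period:
  t   CF        PV=CF/(1+0.00725)^t    t·PV
  1        32.50        32.2661        32.2661
  2        32.50        32.0338        64.0677
  3        32.50        31.8033        95.4098
  4        32.50        31.5743       126.2974
  5        57.50        55.4602       277.3010
  6     2,057.50     1,970.2266    11,821.3599
  Σ                  2,153.3643    12,416.7017
Price P = Σ PV = 2,153.3643.
Macaulay duration = Σ(t·PV) / P = 12,416.7017 / 2,153.3643 = 5.76619 half-year periods.
In years: 5.76619 / 2 = 2.88309 years.

2.88 years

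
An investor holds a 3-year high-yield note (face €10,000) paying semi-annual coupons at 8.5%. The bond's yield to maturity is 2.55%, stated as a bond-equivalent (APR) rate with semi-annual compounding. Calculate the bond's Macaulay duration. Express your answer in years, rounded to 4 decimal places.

2.7356 years

Periodic yield y = 0.01275. Discount each cash flow and weight by its period:
  t   CF        PV=CF/(1+0.01275)^t    t·PV
  1       425.00       419.6495       419.6495
  2       425.00       414.3663       828.7326
  3       425.00       409.1496     1,227.4489
  4       425.00       403.9987     1,615.9946
  5       425.00       398.9125     1,994.5626
  6    10,425.00     9,661.9003    57,971.4019
  Σ                 11,707.9769    64,057.7901
Price P = Σ PV = 11,707.9769.
Macaulay duration = Σ(t·PV) / P = 64,057.7901 / 11,707.9769 = 5.47129 half-year periods.
In years: 5.47129 / 2 = 2.73565 years.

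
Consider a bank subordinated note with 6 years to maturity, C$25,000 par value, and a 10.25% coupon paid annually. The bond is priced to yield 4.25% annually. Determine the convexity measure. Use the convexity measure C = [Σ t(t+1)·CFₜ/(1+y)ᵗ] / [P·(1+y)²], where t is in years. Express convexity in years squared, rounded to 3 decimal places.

With y = 0.0425:
  t   CF        PV=CF/(1+0.0425)^t    t·PV        t(t+1)·PV
  1     2,562.50     2,458.0336     2,458.0336       4,916.0671
  2     2,562.50     2,357.8260     4,715.6519      14,146.9558
  3     2,562.50     2,261.7036     6,785.1107      27,140.4428
  4     2,562.50     2,169.4998     8,677.9993      43,389.9965
  5     2,562.50     2,081.0550    10,405.2749      62,431.6496
  6    27,562.50    21,471.4921   128,828.9524     901,802.6669
  Σ                 32,799.6100   161,871.0229   1,053,827.7789
P = 32,799.6100.
Convexity = Σ t(t+1)·PV / [P·(1+y)²] = 1,053,827.7789 / (32,799.6100 × 1.086806) = 29.56302.

29.563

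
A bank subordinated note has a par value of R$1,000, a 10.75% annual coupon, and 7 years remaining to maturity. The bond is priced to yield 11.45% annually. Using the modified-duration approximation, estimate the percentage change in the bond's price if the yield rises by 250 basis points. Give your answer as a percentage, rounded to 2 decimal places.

Periodic yield y = 0.1145. Modified duration first:
  t   CF        PV=CF/(1+0.1145)^t    t·PV
  1       107.50        96.4558        96.4558
  2       107.50        86.5463       173.0925
  3       107.50        77.6548       232.9644
  4       107.50        69.6768       278.7072
  5       107.50        62.5184       312.5922
  6       107.50        56.0955       336.5730
  7     1,107.50       518.5411     3,629.7880
  Σ                    967.4887     5,060.1731
P = 967.4887; D_Mac = 5.23021 yrs; D_mod = 5.23021/(1+0.1145) = 4.69288 yrs.
ΔP/P ≈ -D_mod · Δy = -4.69288 × (+0.025) = -0.117322 = -11.7322%.

-11.73%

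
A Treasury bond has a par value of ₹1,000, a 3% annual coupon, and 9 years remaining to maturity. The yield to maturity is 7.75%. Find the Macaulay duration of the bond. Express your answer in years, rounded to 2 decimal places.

7.78 years

Periodic yield y = 0.0775. Discount each cash flow and weight by its year:
  t   CF        PV=CF/(1+0.0775)^t    t·PV
  1        30.00        27.8422        27.8422
  2        30.00        25.8397        51.6793
  3        30.00        23.9811        71.9434
  4        30.00        22.2563        89.0250
  5        30.00        20.6555       103.2773
  6        30.00        19.1698       115.0188
  7        30.00        17.7910       124.5370
  8        30.00        16.5114       132.0909
  9     1,030.00       526.1162     4,735.0462
  Σ                    700.1631     5,450.4602
Price P = Σ PV = 700.1631.
Macaulay duration = Σ(t·PV) / P = 5,450.4602 / 700.1631 = 7.78456 years.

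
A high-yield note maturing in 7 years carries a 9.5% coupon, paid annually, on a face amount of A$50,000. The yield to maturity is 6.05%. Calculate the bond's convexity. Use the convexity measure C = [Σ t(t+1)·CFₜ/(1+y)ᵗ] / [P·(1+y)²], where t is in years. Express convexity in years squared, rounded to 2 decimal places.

With y = 0.0605:
  t   CF        PV=CF/(1+0.0605)^t    t·PV        t(t+1)·PV
  1     4,750.00     4,479.0193     4,479.0193       8,958.0387
  2     4,750.00     4,223.4977     8,446.9954      25,340.9863
  3     4,750.00     3,982.5532    11,947.6597      47,790.6390
  4     4,750.00     3,755.3543    15,021.4172      75,107.0862
  5     4,750.00     3,541.1167    17,705.5837     106,233.5024
  6     4,750.00     3,339.1011    20,034.6068     140,242.2474
  7    54,750.00    36,291.8756   254,043.1292   2,032,345.0336
  Σ                 59,612.5181   331,678.4115   2,436,017.5336
P = 59,612.5181.
Convexity = Σ t(t+1)·PV / [P·(1+y)²] = 2,436,017.5336 / (59,612.5181 × 1.124660) = 36.33470.

36.33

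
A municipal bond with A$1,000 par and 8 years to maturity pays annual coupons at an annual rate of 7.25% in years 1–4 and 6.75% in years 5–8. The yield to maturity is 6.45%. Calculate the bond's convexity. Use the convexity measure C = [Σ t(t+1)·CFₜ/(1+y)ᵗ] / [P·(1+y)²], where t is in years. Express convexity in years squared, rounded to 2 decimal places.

With y = 0.0645:
  t   CF        PV=CF/(1+0.0645)^t    t·PV        t(t+1)·PV
  1        72.50        68.1071        68.1071         136.2142
  2        72.50        63.9804       127.9607         383.8822
  3        72.50        60.1037       180.3110         721.2441
  4        72.50        56.4619       225.8475       1,129.2376
  5        67.50        49.3828       246.9138       1,481.4831
  6        67.50        46.3906       278.3435       1,948.4043
  7        67.50        43.5797       305.0578       2,440.4625
  8     1,067.50       647.4445     5,179.5561      46,616.0052
  Σ                  1,035.4506     6,612.0976      54,856.9331
P = 1,035.4506.
Convexity = Σ t(t+1)·PV / [P·(1+y)²] = 54,856.9331 / (1,035.4506 × 1.133160) = 46.75314.

46.75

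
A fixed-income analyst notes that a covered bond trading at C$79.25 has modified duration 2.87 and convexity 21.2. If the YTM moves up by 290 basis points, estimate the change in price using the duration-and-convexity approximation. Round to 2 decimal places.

Duration effect: -D_mod·Δy = -2.87 × (+0.029) = -0.083230
Convexity effect: ½·C·(Δy)² = 0.5 × 21.2 × (0.029)² = +0.0089146
ΔP/P ≈ -0.083230 + 0.0089146 = -0.0743154
ΔP ≈ 79.25 × (-0.0743154) = -5.88949545.

-C$5.89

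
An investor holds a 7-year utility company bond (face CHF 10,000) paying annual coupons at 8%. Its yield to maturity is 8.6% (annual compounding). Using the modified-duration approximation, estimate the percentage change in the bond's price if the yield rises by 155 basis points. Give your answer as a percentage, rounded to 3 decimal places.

-7.991%

Periodic yield y = 0.086. Modified duration first:
  t   CF        PV=CF/(1+0.086)^t    t·PV
  1       800.00       736.6483       736.6483
  2       800.00       678.3133     1,356.6266
  3       800.00       624.5979     1,873.7937
  4       800.00       575.1362     2,300.5447
  5       800.00       529.5913     2,647.9566
  6       800.00       487.6532     2,925.9189
  7    10,800.00     6,061.9867    42,433.9069
  Σ                  9,693.9268    54,275.3956
P = 9,693.9268; D_Mac = 5.59891 yrs; D_mod = 5.59891/(1+0.086) = 5.15553 yrs.
ΔP/P ≈ -D_mod · Δy = -5.15553 × (+0.0155) = -0.079911 = -7.9911%.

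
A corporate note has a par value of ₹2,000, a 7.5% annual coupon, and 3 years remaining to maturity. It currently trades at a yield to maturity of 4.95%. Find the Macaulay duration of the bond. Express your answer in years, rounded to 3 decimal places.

2.803 years

Periodic yield y = 0.0495. Discount each cash flow and weight by its year:
  t   CF        PV=CF/(1+0.0495)^t    t·PV
  1       150.00       142.9252       142.9252
  2       150.00       136.1841       272.3682
  3     2,150.00     1,859.9066     5,579.7197
  Σ                  2,139.0159     5,995.0131
Price P = Σ PV = 2,139.0159.
Macaulay duration = Σ(t·PV) / P = 5,995.0131 / 2,139.0159 = 2.80270 years.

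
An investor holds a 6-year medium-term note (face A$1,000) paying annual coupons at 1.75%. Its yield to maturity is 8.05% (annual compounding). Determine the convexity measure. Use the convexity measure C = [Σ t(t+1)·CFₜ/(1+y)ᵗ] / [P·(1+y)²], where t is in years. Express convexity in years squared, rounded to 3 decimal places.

33.525

With y = 0.0805:
  t   CF        PV=CF/(1+0.0805)^t    t·PV        t(t+1)·PV
  1        17.50        16.1962        16.1962          32.3924
  2        17.50        14.9895        29.9791          89.9373
  3        17.50        13.8728        41.6184         166.4735
  4        17.50        12.8392        51.3569         256.7846
  5        17.50        11.8827        59.4134         356.4802
  6     1,017.50       639.4194     3,836.5162      26,855.6137
  Σ                    709.1998     4,035.0802      27,757.6816
P = 709.1998.
Convexity = Σ t(t+1)·PV / [P·(1+y)²] = 27,757.6816 / (709.1998 × 1.167480) = 33.52471.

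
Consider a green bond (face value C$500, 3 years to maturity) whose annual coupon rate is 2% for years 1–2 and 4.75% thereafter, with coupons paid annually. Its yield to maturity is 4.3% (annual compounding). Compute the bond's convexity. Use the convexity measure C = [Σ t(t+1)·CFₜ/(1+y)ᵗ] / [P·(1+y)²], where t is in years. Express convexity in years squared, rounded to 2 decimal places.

10.74

With y = 0.043:
  t   CF        PV=CF/(1+0.043)^t    t·PV        t(t+1)·PV
  1        10.00         9.5877         9.5877          19.1755
  2        10.00         9.1925        18.3849          55.1547
  3       523.75       461.6056     1,384.8169       5,539.2677
  Σ                    480.3858     1,412.7896       5,613.5979
P = 480.3858.
Convexity = Σ t(t+1)·PV / [P·(1+y)²] = 5,613.5979 / (480.3858 × 1.087849) = 10.74193.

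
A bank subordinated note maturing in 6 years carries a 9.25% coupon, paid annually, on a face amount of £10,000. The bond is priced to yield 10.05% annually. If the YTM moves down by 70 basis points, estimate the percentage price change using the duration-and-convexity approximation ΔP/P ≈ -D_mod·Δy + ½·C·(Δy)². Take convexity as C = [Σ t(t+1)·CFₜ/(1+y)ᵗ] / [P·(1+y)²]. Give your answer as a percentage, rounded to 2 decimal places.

+3.14%

With y = 0.1005:
  t   CF        PV=CF/(1+0.1005)^t    t·PV        t(t+1)·PV
  1       925.00       840.5270       840.5270       1,681.0541
  2       925.00       763.7683     1,527.5366       4,582.6099
  3       925.00       694.0194     2,082.0581       8,328.2324
  4       925.00       630.6400     2,522.5602      12,612.8009
  5       925.00       573.0487     2,865.2433      17,191.4597
  6    10,925.00     6,150.0857    36,900.5139     258,303.5974
  Σ                  9,652.0891    46,738.4392     302,699.7545
P = 9,652.0891; D_Mac = 4.84231 yrs; D_mod = 4.40010 yrs; C = 25.89469.
Duration effect: -4.40010 × (-0.007) = +0.030801
Convexity effect: 0.5 × 25.89469 × (-0.007)² = +0.0006344
ΔP/P ≈ +0.030801 + 0.0006344 = +0.031435 = +3.1435%.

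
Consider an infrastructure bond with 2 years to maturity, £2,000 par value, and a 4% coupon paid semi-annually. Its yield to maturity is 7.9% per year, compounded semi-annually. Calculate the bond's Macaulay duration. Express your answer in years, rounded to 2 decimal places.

Periodic yield y = 0.0395. Discount each cash flow and weight by its period:
  t   CF        PV=CF/(1+0.0395)^t    t·PV
  1        40.00        38.4800        38.4800
  2        40.00        37.0178        74.0357
  3        40.00        35.6112       106.8336
  4     2,040.00     1,747.1580     6,988.6322
  Σ                  1,858.2671     7,207.9815
Price P = Σ PV = 1,858.2671.
Macaulay duration = Σ(t·PV) / P = 7,207.9815 / 1,858.2671 = 3.87887 half-year periods.
In years: 3.87887 / 2 = 1.93944 years.

1.94 years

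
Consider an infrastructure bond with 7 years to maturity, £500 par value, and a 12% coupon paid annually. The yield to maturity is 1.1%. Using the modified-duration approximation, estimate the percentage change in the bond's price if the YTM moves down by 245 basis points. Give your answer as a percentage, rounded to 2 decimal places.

+13.54%

Periodic yield y = 0.011. Modified duration first:
  t   CF        PV=CF/(1+0.011)^t    t·PV
  1        60.00        59.3472        59.3472
  2        60.00        58.7015       117.4029
  3        60.00        58.0628       174.1883
  4        60.00        57.4310       229.7241
  5        60.00        56.8062       284.0308
  6        60.00        56.1881       337.1286
  7       560.00       518.7164     3,631.0145
  Σ                    865.2531     4,832.8364
P = 865.2531; D_Mac = 5.58546 yrs; D_mod = 5.58546/(1+0.011) = 5.52469 yrs.
ΔP/P ≈ -D_mod · Δy = -5.52469 × (-0.0245) = +0.135355 = +13.5355%.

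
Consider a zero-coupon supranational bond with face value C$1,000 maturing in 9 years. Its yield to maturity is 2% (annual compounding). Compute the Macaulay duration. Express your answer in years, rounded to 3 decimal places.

9.000 years

A zero-coupon bond has a single cash flow at maturity, so its Macaulay duration equals its maturity: 9 years.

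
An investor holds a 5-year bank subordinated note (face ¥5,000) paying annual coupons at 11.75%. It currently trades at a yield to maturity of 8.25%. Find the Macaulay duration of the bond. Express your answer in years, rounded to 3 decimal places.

4.117 years

Periodic yield y = 0.0825. Discount each cash flow and weight by its year:
  t   CF        PV=CF/(1+0.0825)^t    t·PV
  1       587.50       542.7252       542.7252
  2       587.50       501.3627     1,002.7255
  3       587.50       463.1527     1,389.4580
  4       587.50       427.8546     1,711.4186
  5     5,587.50     3,759.0492    18,795.2460
  Σ                  5,694.1444    23,441.5732
Price P = Σ PV = 5,694.1444.
Macaulay duration = Σ(t·PV) / P = 23,441.5732 / 5,694.1444 = 4.11679 years.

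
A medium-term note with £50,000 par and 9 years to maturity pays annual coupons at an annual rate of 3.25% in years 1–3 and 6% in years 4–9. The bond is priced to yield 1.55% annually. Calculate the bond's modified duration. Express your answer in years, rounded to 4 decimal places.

Periodic yield y = 0.0155. First find Macaulay duration:
  t   CF        PV=CF/(1+0.0155)^t    t·PV
  1     1,625.00     1,600.1969     1,600.1969
  2     1,625.00     1,575.7725     3,151.5449
  3     1,625.00     1,551.7208     4,655.1624
  4     3,000.00     2,820.9900    11,283.9599
  5     3,000.00     2,777.9320    13,889.6602
  6     3,000.00     2,735.5313    16,413.1878
  7     3,000.00     2,693.7777    18,856.4442
  8     3,000.00     2,652.6615    21,221.2919
  9    53,000.00    46,148.3864   415,335.4772
  Σ                 64,556.9691   506,406.9256
P = 64,556.9691; Macaulay duration = 506,406.9256 / 64,556.9691 = 7.84434 years.
Modified duration = D_Mac / (1 + y) = 7.84434 / 1.0155 = 7.72461 years.

7.7246 years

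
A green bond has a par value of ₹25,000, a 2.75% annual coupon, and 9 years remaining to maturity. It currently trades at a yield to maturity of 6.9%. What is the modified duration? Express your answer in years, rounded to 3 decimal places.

Periodic yield y = 0.069. First find Macaulay duration:
  t   CF        PV=CF/(1+0.069)^t    t·PV
  1       687.50       643.1244       643.1244
  2       687.50       601.6131     1,203.2262
  3       687.50       562.7812     1,688.3436
  4       687.50       526.4558     2,105.8230
  5       687.50       492.4750     2,462.3749
  6       687.50       460.6875     2,764.1253
  7       687.50       430.9519     3,016.6631
  8       687.50       403.1355     3,225.0841
  9    25,687.50    14,090.3731   126,813.3577
  Σ                 18,211.5975   143,922.1224
P = 18,211.5975; Macaulay duration = 143,922.1224 / 18,211.5975 = 7.90277 years.
Modified duration = D_Mac / (1 + y) = 7.90277 / 1.069 = 7.39268 years.

7.393 years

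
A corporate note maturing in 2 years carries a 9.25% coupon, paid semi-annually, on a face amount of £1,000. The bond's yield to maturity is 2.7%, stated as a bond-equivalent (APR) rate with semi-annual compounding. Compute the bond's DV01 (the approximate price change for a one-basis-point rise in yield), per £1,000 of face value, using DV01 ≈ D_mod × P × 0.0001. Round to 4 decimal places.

Periodic yield y = 0.0135.
  t   CF        PV=CF/(1+0.0135)^t    t·PV
  1        46.25        45.6339        45.6339
  2        46.25        45.0261        90.0522
  3        46.25        44.4263       133.2790
  4     1,046.25       991.6090     3,966.4360
  Σ                  1,126.6954     4,235.4011
P = 1,126.6954; D_Mac = 3.75914 half-year periods = 1.87957 yrs; D_mod = 1.85453 yrs.
DV01 ≈ 1.85453 × 1,126.6954 × 0.0001 = 0.208949.

£0.2089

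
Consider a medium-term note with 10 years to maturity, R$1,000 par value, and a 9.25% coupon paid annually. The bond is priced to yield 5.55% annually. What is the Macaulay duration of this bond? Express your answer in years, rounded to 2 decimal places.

7.31 years

Periodic yield y = 0.0555. Discount each cash flow and weight by its year:
  t   CF        PV=CF/(1+0.0555)^t    t·PV
  1        92.50        87.6362        87.6362
  2        92.50        83.0281       166.0563
  3        92.50        78.6624       235.9871
  4        92.50        74.5262       298.1047
  5        92.50        70.6075       353.0373
  6        92.50        66.8948       401.3688
  7        92.50        63.3773       443.6414
  8        92.50        60.0449       480.3589
  9        92.50        56.8876       511.9884
  10    1,092.50       636.5596     6,365.5960
  Σ                  1,278.2245     9,343.7749
Price P = Σ PV = 1,278.2245.
Macaulay duration = Σ(t·PV) / P = 9,343.7749 / 1,278.2245 = 7.30996 years.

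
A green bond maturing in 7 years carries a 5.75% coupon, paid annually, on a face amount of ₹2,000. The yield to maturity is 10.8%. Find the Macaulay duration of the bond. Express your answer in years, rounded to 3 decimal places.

5.778 years

Periodic yield y = 0.108. Discount each cash flow and weight by its year:
  t   CF        PV=CF/(1+0.108)^t    t·PV
  1       115.00       103.7906       103.7906
  2       115.00        93.6738       187.3477
  3       115.00        84.5432       253.6295
  4       115.00        76.3025       305.2100
  5       115.00        68.8651       344.3254
  6       115.00        62.1526       372.9156
  7     2,115.00     1,031.6492     7,221.5445
  Σ                  1,520.9770     8,788.7633
Price P = Σ PV = 1,520.9770.
Macaulay duration = Σ(t·PV) / P = 8,788.7633 / 1,520.9770 = 5.77837 years.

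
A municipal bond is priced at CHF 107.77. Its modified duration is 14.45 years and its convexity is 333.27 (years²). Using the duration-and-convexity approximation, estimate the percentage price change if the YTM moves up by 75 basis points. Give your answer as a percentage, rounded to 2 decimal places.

Duration effect: -D_mod·Δy = -14.45 × (+0.0075) = -0.108375
Convexity effect: ½·C·(Δy)² = 0.5 × 333.27 × (0.0075)² = +0.00937321875
ΔP/P ≈ -0.108375 + 0.00937321875 = -0.09900178125
= -9.900178125%.

-9.90%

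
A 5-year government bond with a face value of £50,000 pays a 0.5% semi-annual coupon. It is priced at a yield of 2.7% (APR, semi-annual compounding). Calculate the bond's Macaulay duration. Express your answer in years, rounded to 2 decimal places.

Periodic yield y = 0.0135. Discount each cash flow and weight by its period:
  t   CF        PV=CF/(1+0.0135)^t    t·PV
  1       125.00       123.3350       123.3350
  2       125.00       121.6921       243.3843
  3       125.00       120.0712       360.2135
  4       125.00       118.4718       473.8872
  5       125.00       116.8937       584.4687
  6       125.00       115.3367       692.0202
  7       125.00       113.8004       796.6027
  8       125.00       112.2845       898.2764
  9       125.00       110.7889       997.1001
  10   50,125.00    43,834.5806   438,345.8057
  Σ                 44,887.2549   443,515.0936
Price P = Σ PV = 44,887.2549.
Macaulay duration = Σ(t·PV) / P = 443,515.0936 / 44,887.2549 = 9.88065 half-year periods.
In years: 9.88065 / 2 = 4.94032 years.

4.94 years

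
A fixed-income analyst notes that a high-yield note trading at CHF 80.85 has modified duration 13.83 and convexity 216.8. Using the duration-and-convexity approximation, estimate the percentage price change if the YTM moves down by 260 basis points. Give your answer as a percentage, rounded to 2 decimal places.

+43.29%

Duration effect: -D_mod·Δy = -13.83 × (-0.026) = +0.359580
Convexity effect: ½·C·(Δy)² = 0.5 × 216.8 × (-0.026)² = +0.0732784
ΔP/P ≈ +0.359580 + 0.0732784 = +0.4328584
= +43.28584%.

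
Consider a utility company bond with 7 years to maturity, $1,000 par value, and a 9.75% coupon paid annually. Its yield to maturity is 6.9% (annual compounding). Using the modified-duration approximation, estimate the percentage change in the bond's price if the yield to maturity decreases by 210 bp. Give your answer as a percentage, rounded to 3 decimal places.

Periodic yield y = 0.069. Modified duration first:
  t   CF        PV=CF/(1+0.069)^t    t·PV
  1        97.50        91.2067        91.2067
  2        97.50        85.3197       170.6394
  3        97.50        79.8126       239.4378
  4        97.50        74.6610       298.6440
  5        97.50        69.8419       349.2095
  6        97.50        65.3339       392.0032
  7     1,097.50       687.9559     4,815.6912
  Σ                  1,154.1317     6,356.8319
P = 1,154.1317; D_Mac = 5.50789 yrs; D_mod = 5.50789/(1+0.069) = 5.15238 yrs.
ΔP/P ≈ -D_mod · Δy = -5.15238 × (-0.021) = +0.108200 = +10.8200%.

+10.820%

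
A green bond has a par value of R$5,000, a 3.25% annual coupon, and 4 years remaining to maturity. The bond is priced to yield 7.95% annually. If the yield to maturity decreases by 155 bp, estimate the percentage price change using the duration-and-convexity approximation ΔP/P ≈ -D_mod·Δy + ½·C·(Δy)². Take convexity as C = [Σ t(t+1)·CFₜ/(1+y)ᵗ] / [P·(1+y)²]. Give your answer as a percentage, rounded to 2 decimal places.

With y = 0.0795:
  t   CF        PV=CF/(1+0.0795)^t    t·PV        t(t+1)·PV
  1       162.50       150.5327       150.5327         301.0653
  2       162.50       139.4466       278.8933         836.6799
  3       162.50       129.1771       387.5312       1,550.1248
  4     5,162.50     3,801.6268    15,206.5071      76,032.5355
  Σ                  4,220.7831    16,023.4643      78,720.4056
P = 4,220.7831; D_Mac = 3.79632 yrs; D_mod = 3.51674 yrs; C = 16.00475.
Duration effect: -3.51674 × (-0.0155) = +0.054510
Convexity effect: 0.5 × 16.00475 × (-0.0155)² = +0.0019226
ΔP/P ≈ +0.054510 + 0.0019226 = +0.056432 = +5.6432%.

+5.64%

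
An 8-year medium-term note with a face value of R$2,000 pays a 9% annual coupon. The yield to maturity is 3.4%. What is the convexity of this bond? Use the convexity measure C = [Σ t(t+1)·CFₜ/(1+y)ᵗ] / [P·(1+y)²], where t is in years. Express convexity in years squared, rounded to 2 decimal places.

49.01

With y = 0.034:
  t   CF        PV=CF/(1+0.034)^t    t·PV        t(t+1)·PV
  1       180.00       174.0812       174.0812         348.1625
  2       180.00       168.3571       336.7142       1,010.1426
  3       180.00       162.8212       488.4635       1,953.8541
  4       180.00       157.4673       629.8692       3,149.3458
  5       180.00       152.2894       761.4472       4,568.6834
  6       180.00       147.2819       883.6912       6,185.8383
  7       180.00       142.4389       997.0726       7,976.5807
  8     2,180.00     1,668.3693    13,346.9542     120,122.5879
  Σ                  2,773.1063    17,618.2933     145,315.1952
P = 2,773.1063.
Convexity = Σ t(t+1)·PV / [P·(1+y)²] = 145,315.1952 / (2,773.1063 × 1.069156) = 49.01211.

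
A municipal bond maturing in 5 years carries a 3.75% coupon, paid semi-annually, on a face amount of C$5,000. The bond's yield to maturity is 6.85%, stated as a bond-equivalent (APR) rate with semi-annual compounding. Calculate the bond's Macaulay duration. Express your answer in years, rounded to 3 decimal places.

Periodic yield y = 0.03425. Discount each cash flow and weight by its period:
  t   CF        PV=CF/(1+0.03425)^t    t·PV
  1        93.75        90.6454        90.6454
  2        93.75        87.6436       175.2872
  3        93.75        84.7412       254.2236
  4        93.75        81.9349       327.7398
  5        93.75        79.2216       396.1080
  6        93.75        76.5981       459.5887
  7        93.75        74.0615       518.4306
  8        93.75        71.6089       572.8712
  9        93.75        69.2375       623.1377
  10    5,093.75     3,637.3269    36,373.2687
  Σ                  4,353.0197    39,791.3009
Price P = Σ PV = 4,353.0197.
Macaulay duration = Σ(t·PV) / P = 39,791.3009 / 4,353.0197 = 9.14108 half-year periods.
In years: 9.14108 / 2 = 4.57054 years.

4.571 years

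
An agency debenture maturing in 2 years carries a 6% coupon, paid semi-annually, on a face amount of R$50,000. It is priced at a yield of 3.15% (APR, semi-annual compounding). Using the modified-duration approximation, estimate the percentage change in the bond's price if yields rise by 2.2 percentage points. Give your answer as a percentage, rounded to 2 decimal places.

Periodic yield y = 0.01575. Modified duration first:
  t   CF        PV=CF/(1+0.01575)^t    t·PV
  1     1,500.00     1,476.7413     1,476.7413
  2     1,500.00     1,453.8433     2,907.6866
  3     1,500.00     1,431.3003     4,293.9009
  4    51,500.00    48,379.3362   193,517.3447
  Σ                 52,741.2211   202,195.6736
P = 52,741.2211; D_Mac = 3.83373 half-year periods = 1.91687 yrs; D_mod = 1.91687/(1+0.01575) = 1.88714 yrs.
ΔP/P ≈ -D_mod · Δy = -1.88714 × (+0.022) = -0.041517 = -4.1517%.

-4.15%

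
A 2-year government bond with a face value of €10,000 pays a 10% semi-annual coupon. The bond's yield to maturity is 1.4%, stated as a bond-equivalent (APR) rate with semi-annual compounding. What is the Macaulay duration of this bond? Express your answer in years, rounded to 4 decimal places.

Periodic yield y = 0.007. Discount each cash flow and weight by its period:
  t   CF        PV=CF/(1+0.007)^t    t·PV
  1       500.00       496.5243       496.5243
  2       500.00       493.0728       986.1456
  3       500.00       489.6453     1,468.9359
  4    10,500.00    10,211.0738    40,844.2954
  Σ                 11,690.3163    43,795.9012
Price P = Σ PV = 11,690.3163.
Macaulay duration = Σ(t·PV) / P = 43,795.9012 / 11,690.3163 = 3.74634 half-year periods.
In years: 3.74634 / 2 = 1.87317 years.

1.8732 years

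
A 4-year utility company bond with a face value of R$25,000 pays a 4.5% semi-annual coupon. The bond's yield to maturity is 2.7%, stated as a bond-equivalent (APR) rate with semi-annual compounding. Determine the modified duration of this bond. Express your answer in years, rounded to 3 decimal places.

3.667 years

Periodic yield y = 0.0135. First find Macaulay duration:
  t   CF        PV=CF/(1+0.0135)^t    t·PV
  1       562.50       555.0074       555.0074
  2       562.50       547.6146     1,095.2292
  3       562.50       540.3203     1,620.9608
  4       562.50       533.1231     2,132.4925
  5       562.50       526.0218     2,630.1091
  6       562.50       519.0151     3,114.0907
  7       562.50       512.1017     3,584.7122
  8    25,562.50    22,962.1897   183,697.5179
  Σ                 26,695.3938   198,430.1198
P = 26,695.3938; Macaulay duration = 198,430.1198 / 26,695.3938 = 7.43312 half-year periods = 3.71656 years.
Modified duration = D_Mac / (1 + y) = 3.71656 / 1.0135 = 3.66706 years.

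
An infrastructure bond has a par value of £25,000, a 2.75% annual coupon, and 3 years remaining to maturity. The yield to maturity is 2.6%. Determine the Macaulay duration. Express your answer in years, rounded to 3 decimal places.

Periodic yield y = 0.026. Discount each cash flow and weight by its year:
  t   CF        PV=CF/(1+0.026)^t    t·PV
  1       687.50       670.0780       670.0780
  2       687.50       653.0974     1,306.1949
  3    25,687.50    23,783.7185    71,351.1556
  Σ                 25,106.8940    73,327.4285
Price P = Σ PV = 25,106.8940.
Macaulay duration = Σ(t·PV) / P = 73,327.4285 / 25,106.8940 = 2.92061 years.

2.921 years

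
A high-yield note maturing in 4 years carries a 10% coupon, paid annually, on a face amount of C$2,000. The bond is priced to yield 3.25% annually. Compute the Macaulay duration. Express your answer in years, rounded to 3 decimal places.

Periodic yield y = 0.0325. Discount each cash flow and weight by its year:
  t   CF        PV=CF/(1+0.0325)^t    t·PV
  1       200.00       193.7046       193.7046
  2       200.00       187.6074       375.2147
  3       200.00       181.7020       545.1061
  4     2,200.00     1,935.8087     7,743.2348
  Σ                  2,498.8227     8,857.2603
Price P = Σ PV = 2,498.8227.
Macaulay duration = Σ(t·PV) / P = 8,857.2603 / 2,498.8227 = 3.54457 years.

3.545 years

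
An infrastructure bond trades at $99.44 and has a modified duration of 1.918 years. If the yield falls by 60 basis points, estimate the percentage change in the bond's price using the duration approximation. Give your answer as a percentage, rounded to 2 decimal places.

Duration approximation: ΔP/P ≈ -D_mod · Δy = -1.918 × (-0.006) = +0.011508.
As a percentage: +1.1508%.

+1.15%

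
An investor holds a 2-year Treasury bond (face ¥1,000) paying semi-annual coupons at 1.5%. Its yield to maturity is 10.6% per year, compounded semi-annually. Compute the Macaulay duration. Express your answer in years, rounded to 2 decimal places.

Periodic yield y = 0.053. Discount each cash flow and weight by its period:
  t   CF        PV=CF/(1+0.053)^t    t·PV
  1         7.50         7.1225         7.1225
  2         7.50         6.7640        13.5280
  3         7.50         6.4236        19.2707
  4     1,007.50       819.4672     3,277.8688
  Σ                    839.7773     3,317.7900
Price P = Σ PV = 839.7773.
Macaulay duration = Σ(t·PV) / P = 3,317.7900 / 839.7773 = 3.95080 half-year periods.
In years: 3.95080 / 2 = 1.97540 years.

1.98 years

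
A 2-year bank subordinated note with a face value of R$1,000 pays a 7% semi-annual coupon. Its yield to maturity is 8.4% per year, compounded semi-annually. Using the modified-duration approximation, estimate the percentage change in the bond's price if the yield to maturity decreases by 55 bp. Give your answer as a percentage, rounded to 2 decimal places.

+1.00%

Periodic yield y = 0.042. Modified duration first:
  t   CF        PV=CF/(1+0.042)^t    t·PV
  1        35.00        33.5893        33.5893
  2        35.00        32.2354        64.4707
  3        35.00        30.9361        92.8082
  4     1,035.00       877.9494     3,511.7975
  Σ                    974.7100     3,702.6656
P = 974.7100; D_Mac = 3.79874 half-year periods = 1.89937 yrs; D_mod = 1.89937/(1+0.042) = 1.82281 yrs.
ΔP/P ≈ -D_mod · Δy = -1.82281 × (-0.0055) = +0.010025 = +1.0025%.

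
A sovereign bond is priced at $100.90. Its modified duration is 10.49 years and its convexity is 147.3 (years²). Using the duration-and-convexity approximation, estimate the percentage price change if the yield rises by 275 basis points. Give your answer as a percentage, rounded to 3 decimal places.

-23.278%

Duration effect: -D_mod·Δy = -10.49 × (+0.0275) = -0.288475
Convexity effect: ½·C·(Δy)² = 0.5 × 147.3 × (0.0275)² = +0.0556978125
ΔP/P ≈ -0.288475 + 0.0556978125 = -0.2327771875
= -23.27771875%.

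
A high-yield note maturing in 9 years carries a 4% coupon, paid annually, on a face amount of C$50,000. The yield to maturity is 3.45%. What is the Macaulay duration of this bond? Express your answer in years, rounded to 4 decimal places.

7.7630 years

Periodic yield y = 0.0345. Discount each cash flow and weight by its year:
  t   CF        PV=CF/(1+0.0345)^t    t·PV
  1     2,000.00     1,933.3011     1,933.3011
  2     2,000.00     1,868.8266     3,737.6532
  3     2,000.00     1,806.5023     5,419.5068
  4     2,000.00     1,746.2564     6,985.0257
  5     2,000.00     1,688.0197     8,440.0987
  6     2,000.00     1,631.7252     9,790.3513
  7     2,000.00     1,577.3081    11,041.1566
  8     2,000.00     1,524.7057    12,197.6459
  9    52,000.00    38,320.2990   344,882.6906
  Σ                 52,096.9441   404,427.4300
Price P = Σ PV = 52,096.9441.
Macaulay duration = Σ(t·PV) / P = 404,427.4300 / 52,096.9441 = 7.76298 years.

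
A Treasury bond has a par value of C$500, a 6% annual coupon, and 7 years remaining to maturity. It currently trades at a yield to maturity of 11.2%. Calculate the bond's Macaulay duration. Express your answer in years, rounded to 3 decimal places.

Periodic yield y = 0.112. Discount each cash flow and weight by its year:
  t   CF        PV=CF/(1+0.112)^t    t·PV
  1        30.00        26.9784        26.9784
  2        30.00        24.2612        48.5223
  3        30.00        21.8176        65.4528
  4        30.00        19.6201        78.4806
  5        30.00        17.6440        88.2201
  6        30.00        15.8669        95.2015
  7       530.00       252.0823     1,764.5761
  Σ                    378.2706     2,167.4318
Price P = Σ PV = 378.2706.
Macaulay duration = Σ(t·PV) / P = 2,167.4318 / 378.2706 = 5.72985 years.

5.730 years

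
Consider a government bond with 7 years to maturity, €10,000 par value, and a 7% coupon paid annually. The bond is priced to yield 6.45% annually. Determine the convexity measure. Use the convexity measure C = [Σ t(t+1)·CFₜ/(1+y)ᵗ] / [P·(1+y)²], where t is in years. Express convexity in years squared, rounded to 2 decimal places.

38.15

With y = 0.0645:
  t   CF        PV=CF/(1+0.0645)^t    t·PV        t(t+1)·PV
  1       700.00       657.5857       657.5857       1,315.1714
  2       700.00       617.7414     1,235.4828       3,706.4484
  3       700.00       580.3113     1,740.9340       6,963.7358
  4       700.00       545.1492     2,180.5968      10,902.9839
  5       700.00       512.1176     2,560.5881      15,363.5283
  6       700.00       481.0875     2,886.5248      20,205.6737
  7    10,700.00     6,908.1875    48,357.3126     386,858.5006
  Σ                 10,302.1802    59,619.0247     445,316.0423
P = 10,302.1802.
Convexity = Σ t(t+1)·PV / [P·(1+y)²] = 445,316.0423 / (10,302.1802 × 1.133160) = 38.14590.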